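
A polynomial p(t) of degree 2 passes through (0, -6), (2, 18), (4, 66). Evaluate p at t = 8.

Using the Lagrange interpolation formula with nodes 0, 2, 4:
  L_0(t) = (t - 2)(t - 4) / 8
  L_1(t) = t(t - 4) / -4
  L_2(t) = t(t - 2) / 8
Then p(t) = -6·L_0(t) + 18·L_1(t) + 66·L_2(t).
Expanding and collecting terms gives p(t) = 3t^2 + 6t - 6.
Evaluating at t = 8: p(8) = 234.

234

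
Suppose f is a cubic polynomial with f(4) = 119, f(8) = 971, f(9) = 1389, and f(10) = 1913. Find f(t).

f(t) = 2t^3 - t^2 + t + 3

Using the Lagrange interpolation formula with nodes 4, 8, 9, 10:
  L_0(t) = (t - 8)(t - 9)(t - 10) / -120
  L_1(t) = (t - 4)(t - 9)(t - 10) / 8
  L_2(t) = (t - 4)(t - 8)(t - 10) / -5
  L_3(t) = (t - 4)(t - 8)(t - 9) / 12
Then f(t) = 119·L_0(t) + 971·L_1(t) + 1389·L_2(t) + 1913·L_3(t).
Expanding and collecting terms gives f(t) = 2t³ - t² + t + 3.
Check: f(4) = 119. ✓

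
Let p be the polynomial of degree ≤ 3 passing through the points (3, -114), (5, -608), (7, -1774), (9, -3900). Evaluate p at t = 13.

-12184

Write p(t) = at^3 + bt^2 + ct + d. Substituting each data point gives a linear system:
  27a + 9b + 3c + d = -114
  125a + 25b + 5c + d = -608
  343a + 49b + 7c + d = -1774
  729a + 81b + 9c + d = -3900
Solving the system yields a = -6, b = 6, c = -1, d = -3.
So p(t) = -6t³ + 6t² - t - 3.
Then p(13) = -12184.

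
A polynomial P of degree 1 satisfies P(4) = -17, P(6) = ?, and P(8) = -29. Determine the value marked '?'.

The 2 known points determine the degree-1 polynomial uniquely.
Write P(u) = au + b. Substituting each data point gives a linear system:
  4a + b = -17
  8a + b = -29
Solving the system yields a = -3, b = -5.
So P(u) = -3u - 5.
Then P(6) = -23.

-23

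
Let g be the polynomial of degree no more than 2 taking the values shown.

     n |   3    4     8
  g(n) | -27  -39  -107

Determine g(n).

g(n) = -n^2 - 5n - 3

Using the Lagrange interpolation formula with nodes 3, 4, 8:
  L_0(n) = (n - 4)(n - 8) / 5
  L_1(n) = (n - 3)(n - 8) / -4
  L_2(n) = (n - 3)(n - 4) / 20
Then g(n) = -27·L_0(n) - 39·L_1(n) - 107·L_2(n).
Expanding and collecting terms gives g(n) = -n² - 5n - 3.
Check: g(3) = -27. ✓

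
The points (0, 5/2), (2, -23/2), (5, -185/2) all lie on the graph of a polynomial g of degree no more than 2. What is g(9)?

Write g(s) = as^2 + bs + c. Substituting each data point gives a linear system:
  c = 5/2
  4a + 2b + c = -23/2
  25a + 5b + c = -185/2
Solving the system yields a = -4, b = 1, c = 5/2.
So g(s) = -4s^2 + s + 5/2.
Then g(9) = -625/2.

-625/2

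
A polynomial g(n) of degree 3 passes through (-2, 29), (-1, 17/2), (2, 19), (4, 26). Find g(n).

g(n) = -n^3 + 5n^2 + (3/2)n + 4

Using the Lagrange interpolation formula with nodes -2, -1, 2, 4:
  L_0(n) = (n + 1)(n - 2)(n - 4) / -24
  L_1(n) = (n + 2)(n - 2)(n - 4) / 15
  L_2(n) = (n + 2)(n + 1)(n - 4) / -24
  L_3(n) = (n + 2)(n + 1)(n - 2) / 60
Then g(n) = 29·L_0(n) + 17/2·L_1(n) + 19·L_2(n) + 26·L_3(n).
Expanding and collecting terms gives g(n) = -n^3 + 5n^2 + (3/2)n + 4.
Check: g(4) = 26. ✓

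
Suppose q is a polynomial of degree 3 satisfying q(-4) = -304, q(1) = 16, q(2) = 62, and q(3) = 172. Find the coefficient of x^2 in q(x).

Write q(x) = ax^3 + bx^2 + cx + d. Substituting each data point gives a linear system:
  -64a + 16b - 4c + d = -304
  a + b + c + d = 16
  8a + 4b + 2c + d = 62
  27a + 9b + 3c + d = 172
Solving the system yields a = 5, b = 2, c = 5, d = 4.
So q(x) = 5x^3 + 2x^2 + 5x + 4.
The coefficient of x^2 is 2.

2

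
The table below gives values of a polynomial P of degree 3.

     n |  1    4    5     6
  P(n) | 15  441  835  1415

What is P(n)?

P(n) = 6n^3 + 3n^2 + n + 5

Write P(n) = an^3 + bn^2 + cn + d. Substituting each data point gives a linear system:
  a + b + c + d = 15
  64a + 16b + 4c + d = 441
  125a + 25b + 5c + d = 835
  216a + 36b + 6c + d = 1415
Solving the system yields a = 6, b = 3, c = 1, d = 5.
So P(n) = 6n^3 + 3n^2 + n + 5.
Check: P(4) = 441. ✓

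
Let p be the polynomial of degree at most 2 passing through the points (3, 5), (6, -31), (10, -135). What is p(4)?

Using the Lagrange interpolation formula with nodes 3, 6, 10:
  L_0(t) = (t - 6)(t - 10) / 21
  L_1(t) = (t - 3)(t - 10) / -12
  L_2(t) = (t - 3)(t - 6) / 28
Then p(t) = 5·L_0(t) - 31·L_1(t) - 135·L_2(t).
Expanding and collecting terms gives p(t) = -2t^2 + 6t + 5.
Evaluating at t = 4: p(4) = -3.

-3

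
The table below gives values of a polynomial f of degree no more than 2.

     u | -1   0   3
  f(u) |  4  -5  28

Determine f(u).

f(u) = 5u^2 - 4u - 5

Write f(u) = au^2 + bu + c. Substituting each data point gives a linear system:
  a - b + c = 4
  c = -5
  9a + 3b + c = 28
Solving the system yields a = 5, b = -4, c = -5.
So f(u) = 5u^2 - 4u - 5.
Check: f(3) = 28. ✓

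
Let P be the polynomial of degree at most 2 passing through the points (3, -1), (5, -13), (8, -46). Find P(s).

P(s) = -s^2 + 2s + 2

Write P(s) = as^2 + bs + c. Substituting each data point gives a linear system:
  9a + 3b + c = -1
  25a + 5b + c = -13
  64a + 8b + c = -46
Solving the system yields a = -1, b = 2, c = 2.
So P(s) = -s^2 + 2s + 2.
Check: P(5) = -13. ✓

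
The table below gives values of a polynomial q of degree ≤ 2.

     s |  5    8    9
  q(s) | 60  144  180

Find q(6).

84

Using the Lagrange interpolation formula with nodes 5, 8, 9:
  L_0(s) = (s - 8)(s - 9) / 12
  L_1(s) = (s - 5)(s - 9) / -3
  L_2(s) = (s - 5)(s - 8) / 4
Then q(s) = 60·L_0(s) + 144·L_1(s) + 180·L_2(s).
Expanding and collecting terms gives q(s) = 2s² + 2s.
Evaluating at s = 6: q(6) = 84.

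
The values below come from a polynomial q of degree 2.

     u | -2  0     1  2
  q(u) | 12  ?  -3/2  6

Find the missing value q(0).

-3

The 3 known points determine the degree-2 polynomial uniquely.
Write q(u) = au^2 + bu + c. Substituting each data point gives a linear system:
  4a - 2b + c = 12
  a + b + c = -3/2
  4a + 2b + c = 6
Solving the system yields a = 3, b = -3/2, c = -3.
So q(u) = 3u^2 - (3/2)u - 3.
Then q(0) = -3.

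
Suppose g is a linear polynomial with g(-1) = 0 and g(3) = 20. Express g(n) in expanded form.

g(n) = 5n + 5

Write g(n) = an + b. Substituting each data point gives a linear system:
  -a + b = 0
  3a + b = 20
Solving the system yields a = 5, b = 5.
So g(n) = 5n + 5.
Check: g(3) = 20. ✓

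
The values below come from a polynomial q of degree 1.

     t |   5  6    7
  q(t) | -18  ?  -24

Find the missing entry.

The 2 known points determine the degree-1 polynomial uniquely.
Write q(t) = at + b. Substituting each data point gives a linear system:
  5a + b = -18
  7a + b = -24
Solving the system yields a = -3, b = -3.
So q(t) = -3t - 3.
Then q(6) = -21.

-21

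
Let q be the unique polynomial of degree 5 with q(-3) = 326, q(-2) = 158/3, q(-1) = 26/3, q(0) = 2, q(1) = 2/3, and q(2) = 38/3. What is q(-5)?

11546/3

Write q(s) = as^5 + bs^4 + cs^3 + ds^2 + es + k. Substituting each data point gives a linear system:
  -243a + 81b - 27c + 9d - 3e + k = 326
  -32a + 16b - 8c + 4d - 2e + k = 158/3
  -a + b - c + d - e + k = 26/3
  k = 2
  a + b + c + d + e + k = 2/3
  32a + 16b + 8c + 4d + 2e + k = 38/3
Solving the system yields a = -1, b = 5/3, c = 3, d = 1, e = -6, k = 2.
So q(s) = -s^5 + (5/3)s^4 + 3s^3 + s^2 - 6s + 2.
Then q(-5) = 11546/3.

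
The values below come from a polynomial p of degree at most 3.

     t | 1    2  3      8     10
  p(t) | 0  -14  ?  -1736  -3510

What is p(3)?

-66

The 4 known points determine the degree-3 polynomial uniquely.
Write p(t) = at^3 + bt^2 + ct + d. Substituting each data point gives a linear system:
  a + b + c + d = 0
  8a + 4b + 2c + d = -14
  512a + 64b + 8c + d = -1736
  1000a + 100b + 10c + d = -3510
Solving the system yields a = -4, b = 5, c = -1, d = 0.
So p(t) = -4t^3 + 5t^2 - t.
Then p(3) = -66.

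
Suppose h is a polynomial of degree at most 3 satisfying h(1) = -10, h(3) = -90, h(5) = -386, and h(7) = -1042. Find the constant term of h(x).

Write h(x) = ax^3 + bx^2 + cx + d. Substituting each data point gives a linear system:
  a + b + c + d = -10
  27a + 9b + 3c + d = -90
  125a + 25b + 5c + d = -386
  343a + 49b + 7c + d = -1042
Solving the system yields a = -3, b = 0, c = -1, d = -6.
So h(x) = -3x^3 - x - 6.
The constant term is -6.

-6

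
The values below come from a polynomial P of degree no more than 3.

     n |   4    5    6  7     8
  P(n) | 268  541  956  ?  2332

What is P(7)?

The 4 known points determine the degree-3 polynomial uniquely.
Write P(n) = an^3 + bn^2 + cn + d. Substituting each data point gives a linear system:
  64a + 16b + 4c + d = 268
  125a + 25b + 5c + d = 541
  216a + 36b + 6c + d = 956
  512a + 64b + 8c + d = 2332
Solving the system yields a = 5, b = -4, c = 4, d = -4.
So P(n) = 5n^3 - 4n^2 + 4n - 4.
Then P(7) = 1543.

1543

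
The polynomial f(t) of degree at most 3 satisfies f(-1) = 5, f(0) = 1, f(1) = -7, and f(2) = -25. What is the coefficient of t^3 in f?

Write f(t) = at^3 + bt^2 + ct + d. Substituting each data point gives a linear system:
  -a + b - c + d = 5
  d = 1
  a + b + c + d = -7
  8a + 4b + 2c + d = -25
Solving the system yields a = -1, b = -2, c = -5, d = 1.
So f(t) = -t^3 - 2t^2 - 5t + 1.
The leading coefficient is -1.

-1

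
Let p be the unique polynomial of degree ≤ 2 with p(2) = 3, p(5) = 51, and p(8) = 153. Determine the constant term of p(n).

Write p(n) = an^2 + bn + c. Substituting each data point gives a linear system:
  4a + 2b + c = 3
  25a + 5b + c = 51
  64a + 8b + c = 153
Solving the system yields a = 3, b = -5, c = 1.
So p(n) = 3n^2 - 5n + 1.
The constant term is 1.

1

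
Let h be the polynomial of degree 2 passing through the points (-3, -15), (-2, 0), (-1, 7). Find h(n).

h(n) = -4n^2 - 5n + 6

Write h(n) = an^2 + bn + c. Substituting each data point gives a linear system:
  9a - 3b + c = -15
  4a - 2b + c = 0
  a - b + c = 7
Solving the system yields a = -4, b = -5, c = 6.
So h(n) = -4n^2 - 5n + 6.
Check: h(-2) = 0. ✓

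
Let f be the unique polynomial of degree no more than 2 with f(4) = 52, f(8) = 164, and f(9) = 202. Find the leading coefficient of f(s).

2

Write f(s) = as^2 + bs + c. Substituting each data point gives a linear system:
  16a + 4b + c = 52
  64a + 8b + c = 164
  81a + 9b + c = 202
Solving the system yields a = 2, b = 4, c = 4.
So f(s) = 2s² + 4s + 4.
The leading coefficient is 2.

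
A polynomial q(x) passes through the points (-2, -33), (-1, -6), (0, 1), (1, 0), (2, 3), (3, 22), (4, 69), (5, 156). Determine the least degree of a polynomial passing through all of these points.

3

Forward differences of the values at x = -2, -1, 0, 1, 2, 3, 4, 5:
  q  : -33  -6  1  0  3  22  69  156
  Δ  : 27  7  -1  3  19  47  87
  Δ^2: -20  -8  4  16  28  40
  Δ^3: 12  12  12  12  12
  Δ^4: 0  0  0  0
  Δ^5: 0  0  0
  Δ^6: 0  0
  Δ^7: 0
The third differences are constant (12) and nonzero, while all higher differences vanish, so the minimal degree is 3.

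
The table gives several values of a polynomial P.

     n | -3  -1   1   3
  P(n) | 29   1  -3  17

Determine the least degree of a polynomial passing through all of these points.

Forward differences of the values at n = -3, -1, 1, 3:
  P  : 29  1  -3  17
  Δ  : -28  -4  20
  Δ^2: 24  24
  Δ^3: 0
The second differences are constant (24) and nonzero, while all higher differences vanish, so the minimal degree is 2.

2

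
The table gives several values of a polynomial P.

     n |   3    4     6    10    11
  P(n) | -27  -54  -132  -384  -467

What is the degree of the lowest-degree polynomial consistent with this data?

2

Divided differences on the nodes 3, 4, 6, 10, 11:
  order 0: -27  -54  -132  -384  -467
  order 1: -27  -39  -63  -83
  order 2: -4  -4  -4
  order 3: 0  0
  order 4: 0
The order-2 divided differences are all -4 (nonzero) and every higher order vanishes, so the data lies on a polynomial of degree exactly 2.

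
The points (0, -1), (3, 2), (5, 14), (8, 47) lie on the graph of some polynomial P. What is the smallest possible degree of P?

2

Divided differences on the nodes 0, 3, 5, 8:
  order 0: -1  2  14  47
  order 1: 1  6  11
  order 2: 1  1
  order 3: 0
The order-2 divided differences are all 1 (nonzero) and every higher order vanishes, so the data lies on a polynomial of degree exactly 2.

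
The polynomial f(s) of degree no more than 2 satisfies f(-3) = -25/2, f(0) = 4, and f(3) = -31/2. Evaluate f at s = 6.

Forward differences of the values at s = -3, 0, 3:
  f  : -25/2  4  -31/2
  Δ  : 33/2  -39/2
  Δ^2: -36
The second differences are constant, confirming degree 2.
Interpolating (Newton forward form) and evaluating at s = 6 gives f(6) = -71.

-71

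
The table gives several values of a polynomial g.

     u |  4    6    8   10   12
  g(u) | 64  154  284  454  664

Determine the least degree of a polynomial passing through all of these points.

2

Forward differences of the values at u = 4, 6, 8, 10, 12:
  g  : 64  154  284  454  664
  Δ  : 90  130  170  210
  Δ^2: 40  40  40
  Δ^3: 0  0
  Δ^4: 0
The second differences are constant (40) and nonzero, while all higher differences vanish, so the minimal degree is 2.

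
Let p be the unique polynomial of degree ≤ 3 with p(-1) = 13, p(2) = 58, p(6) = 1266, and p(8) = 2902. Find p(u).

Using the Lagrange interpolation formula with nodes -1, 2, 6, 8:
  L_0(u) = (u - 2)(u - 6)(u - 8) / -189
  L_1(u) = (u + 1)(u - 6)(u - 8) / 72
  L_2(u) = (u + 1)(u - 2)(u - 8) / -56
  L_3(u) = (u + 1)(u - 2)(u - 6) / 108
Then p(u) = 13·L_0(u) + 58·L_1(u) + 1266·L_2(u) + 2902·L_3(u).
Expanding and collecting terms gives p(u) = 5u³ + 6u² - 6u + 6.
Check: p(8) = 2902. ✓

p(u) = 5u^3 + 6u^2 - 6u + 6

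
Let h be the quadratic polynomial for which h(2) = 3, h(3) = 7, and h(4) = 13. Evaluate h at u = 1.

1

Using the Lagrange interpolation formula with nodes 2, 3, 4:
  L_0(u) = (u - 3)(u - 4) / 2
  L_1(u) = (u - 2)(u - 4) / -1
  L_2(u) = (u - 2)(u - 3) / 2
Then h(u) = 3·L_0(u) + 7·L_1(u) + 13·L_2(u).
Expanding and collecting terms gives h(u) = u^2 - u + 1.
Evaluating at u = 1: h(1) = 1.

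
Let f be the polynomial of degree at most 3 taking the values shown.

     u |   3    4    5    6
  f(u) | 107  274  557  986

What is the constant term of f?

2

Write f(u) = au^3 + bu^2 + cu + d. Substituting each data point gives a linear system:
  27a + 9b + 3c + d = 107
  64a + 16b + 4c + d = 274
  125a + 25b + 5c + d = 557
  216a + 36b + 6c + d = 986
Solving the system yields a = 5, b = -2, c = -4, d = 2.
So f(u) = 5u³ - 2u² - 4u + 2.
The constant term is 2.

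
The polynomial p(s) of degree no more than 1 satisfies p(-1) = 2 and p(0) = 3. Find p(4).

Using the Lagrange interpolation formula with nodes -1, 0:
  L_0(s) = s / -1
  L_1(s) = (s + 1) / 1
Then p(s) = 2·L_0(s) + 3·L_1(s).
Expanding and collecting terms gives p(s) = s + 3.
Evaluating at s = 4: p(4) = 7.

7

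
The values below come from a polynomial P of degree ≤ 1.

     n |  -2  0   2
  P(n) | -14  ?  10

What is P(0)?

On equispaced nodes a degree-1 polynomial has vanishing second forward difference, so
  P(-2) - 2·P(0) + P(2) = 0.
Substituting the known values and solving for P(0):
  -2·P(0) = 4
  P(0) = -2.

-2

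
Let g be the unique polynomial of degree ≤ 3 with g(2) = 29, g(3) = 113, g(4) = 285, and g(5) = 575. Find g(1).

3

Using the Lagrange interpolation formula with nodes 2, 3, 4, 5:
  L_0(t) = (t - 3)(t - 4)(t - 5) / -6
  L_1(t) = (t - 2)(t - 4)(t - 5) / 2
  L_2(t) = (t - 2)(t - 3)(t - 5) / -2
  L_3(t) = (t - 2)(t - 3)(t - 4) / 6
Then g(t) = 29·L_0(t) + 113·L_1(t) + 285·L_2(t) + 575·L_3(t).
Expanding and collecting terms gives g(t) = 5t^3 - t^2 - 6t + 5.
Evaluating at t = 1: g(1) = 3.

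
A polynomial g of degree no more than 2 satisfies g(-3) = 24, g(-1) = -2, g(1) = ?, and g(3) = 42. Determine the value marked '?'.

4

On equispaced nodes a degree-2 polynomial has vanishing third forward difference, so
  - g(-3) + 3·g(-1) - 3·g(1) + g(3) = 0.
Substituting the known values and solving for g(1):
  -3·g(1) = -12
  g(1) = 4.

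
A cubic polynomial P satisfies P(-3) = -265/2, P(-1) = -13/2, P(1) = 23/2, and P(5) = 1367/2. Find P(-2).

-41

Write P(u) = au^3 + bu^2 + cu + d. Substituting each data point gives a linear system:
  -27a + 9b - 3c + d = -265/2
  -a + b - c + d = -13/2
  a + b + c + d = 23/2
  125a + 25b + 5c + d = 1367/2
Solving the system yields a = 5, b = 3/2, c = 4, d = 1.
So P(u) = 5u^3 + (3/2)u^2 + 4u + 1.
Then P(-2) = -41.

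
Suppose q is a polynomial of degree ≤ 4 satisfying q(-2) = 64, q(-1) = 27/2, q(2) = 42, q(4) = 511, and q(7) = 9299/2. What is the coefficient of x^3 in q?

-1

Write q(x) = ax^4 + bx^3 + cx^2 + dx + e. Substituting each data point gives a linear system:
  16a - 8b + 4c - 2d + e = 64
  a - b + c - d + e = 27/2
  16a + 8b + 4c + 2d + e = 42
  256a + 64b + 16c + 4d + e = 511
  2401a + 343b + 49c + 7d + e = 9299/2
Solving the system yields a = 2, b = -1, c = 4, d = -3/2, e = 5.
So q(x) = 2x^4 - x^3 + 4x^2 - (3/2)x + 5.
The coefficient of x^3 is -1.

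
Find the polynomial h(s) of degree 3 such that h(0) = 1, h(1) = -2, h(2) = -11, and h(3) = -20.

Using the Lagrange interpolation formula with nodes 0, 1, 2, 3:
  L_0(s) = (s - 1)(s - 2)(s - 3) / -6
  L_1(s) = s(s - 2)(s - 3) / 2
  L_2(s) = s(s - 1)(s - 3) / -2
  L_3(s) = s(s - 1)(s - 2) / 6
Then h(s) = 1·L_0(s) - 2·L_1(s) - 11·L_2(s) - 20·L_3(s).
Expanding and collecting terms gives h(s) = s^3 - 6s^2 + 2s + 1.
Check: h(3) = -20. ✓

h(s) = s^3 - 6s^2 + 2s + 1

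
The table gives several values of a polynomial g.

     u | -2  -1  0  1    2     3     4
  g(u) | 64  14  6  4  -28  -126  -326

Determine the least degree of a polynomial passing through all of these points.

3

Forward differences of the values at u = -2, -1, 0, 1, 2, 3, 4:
  g  : 64  14  6  4  -28  -126  -326
  Δ  : -50  -8  -2  -32  -98  -200
  Δ^2: 42  6  -30  -66  -102
  Δ^3: -36  -36  -36  -36
  Δ^4: 0  0  0
  Δ^5: 0  0
  Δ^6: 0
The third differences are constant (-36) and nonzero, while all higher differences vanish, so the minimal degree is 3.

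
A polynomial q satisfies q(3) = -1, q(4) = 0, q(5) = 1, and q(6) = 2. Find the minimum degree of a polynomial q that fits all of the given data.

1

Forward differences of the values at x = 3, 4, 5, 6:
  q  : -1  0  1  2
  Δ  : 1  1  1
  Δ^2: 0  0
  Δ^3: 0
The first differences are constant (1) and nonzero, while all higher differences vanish, so the minimal degree is 1.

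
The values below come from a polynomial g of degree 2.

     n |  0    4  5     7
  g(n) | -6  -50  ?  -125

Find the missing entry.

The 3 known points determine the degree-2 polynomial uniquely.
Write g(n) = an^2 + bn + c. Substituting each data point gives a linear system:
  c = -6
  16a + 4b + c = -50
  49a + 7b + c = -125
Solving the system yields a = -2, b = -3, c = -6.
So g(n) = -2n^2 - 3n - 6.
Then g(5) = -71.

-71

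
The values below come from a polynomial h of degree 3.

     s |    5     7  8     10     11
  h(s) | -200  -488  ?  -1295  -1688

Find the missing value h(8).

-701

The 4 known points determine the degree-3 polynomial uniquely.
Write h(s) = as^3 + bs^2 + cs + d. Substituting each data point gives a linear system:
  125a + 25b + 5c + d = -200
  343a + 49b + 7c + d = -488
  1000a + 100b + 10c + d = -1295
  1331a + 121b + 11c + d = -1688
Solving the system yields a = -1, b = -3, c = 1, d = -5.
So h(s) = -s^3 - 3s^2 + s - 5.
Then h(8) = -701.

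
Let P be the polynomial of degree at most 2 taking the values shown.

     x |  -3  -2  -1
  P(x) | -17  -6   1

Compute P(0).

4

Write P(x) = ax^2 + bx + c. Substituting each data point gives a linear system:
  9a - 3b + c = -17
  4a - 2b + c = -6
  a - b + c = 1
Solving the system yields a = -2, b = 1, c = 4.
So P(x) = -2x^2 + x + 4.
Then P(0) = 4.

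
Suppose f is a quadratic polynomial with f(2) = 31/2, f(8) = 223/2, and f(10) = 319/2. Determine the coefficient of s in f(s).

6

Write f(s) = as^2 + bs + c. Substituting each data point gives a linear system:
  4a + 2b + c = 31/2
  64a + 8b + c = 223/2
  100a + 10b + c = 319/2
Solving the system yields a = 1, b = 6, c = -1/2.
So f(s) = s^2 + 6s - 1/2.
The coefficient of s is 6.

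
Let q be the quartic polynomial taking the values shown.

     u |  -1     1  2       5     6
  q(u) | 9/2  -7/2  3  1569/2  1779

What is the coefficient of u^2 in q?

3/2

Write q(u) = au^4 + bu^3 + cu^2 + du + e. Substituting each data point gives a linear system:
  a - b + c - d + e = 9/2
  a + b + c + d + e = -7/2
  16a + 8b + 4c + 2d + e = 3
  625a + 125b + 25c + 5d + e = 1569/2
  1296a + 216b + 36c + 6d + e = 1779
Solving the system yields a = 2, b = -4, c = 3/2, d = 0, e = -3.
So q(u) = 2u⁴ - 4u³ + (3/2)u² - 3.
The coefficient of u^2 is 3/2.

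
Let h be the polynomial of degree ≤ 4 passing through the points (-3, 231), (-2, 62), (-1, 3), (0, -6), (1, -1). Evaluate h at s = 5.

Using the Lagrange interpolation formula with nodes -3, -2, -1, 0, 1:
  L_0(s) = (s + 2)(s + 1)s(s - 1) / 24
  L_1(s) = (s + 3)(s + 1)s(s - 1) / -6
  L_2(s) = (s + 3)(s + 2)s(s - 1) / 4
  L_3(s) = (s + 3)(s + 2)(s + 1)(s - 1) / -6
  L_4(s) = (s + 3)(s + 2)(s + 1)s / 24
Then h(s) = 231·L_0(s) + 62·L_1(s) + 3·L_2(s) - 6·L_3(s) - 1·L_4(s).
Expanding and collecting terms gives h(s) = s⁴ - 4s³ + 6s² + 2s - 6.
Evaluating at s = 5: h(5) = 279.

279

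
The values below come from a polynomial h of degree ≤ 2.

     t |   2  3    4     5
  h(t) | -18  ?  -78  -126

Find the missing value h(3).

The 3 known points determine the degree-2 polynomial uniquely.
Write h(t) = at^2 + bt + c. Substituting each data point gives a linear system:
  4a + 2b + c = -18
  16a + 4b + c = -78
  25a + 5b + c = -126
Solving the system yields a = -6, b = 6, c = -6.
So h(t) = -6t^2 + 6t - 6.
Then h(3) = -42.

-42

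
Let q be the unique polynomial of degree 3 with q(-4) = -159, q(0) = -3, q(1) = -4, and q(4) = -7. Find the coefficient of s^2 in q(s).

-5

Write q(s) = as^3 + bs^2 + cs + d. Substituting each data point gives a linear system:
  -64a + 16b - 4c + d = -159
  d = -3
  a + b + c + d = -4
  64a + 16b + 4c + d = -7
Solving the system yields a = 1, b = -5, c = 3, d = -3.
So q(s) = s^3 - 5s^2 + 3s - 3.
The coefficient of s^2 is -5.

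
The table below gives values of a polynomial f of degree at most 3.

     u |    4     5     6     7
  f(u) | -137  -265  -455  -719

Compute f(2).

-19

Forward differences of the values at u = 4, 5, 6, 7:
  f  : -137  -265  -455  -719
  Δ  : -128  -190  -264
  Δ^2: -62  -74
  Δ^3: -12
The third differences are constant, confirming degree 3.
Interpolating (Newton forward form) and evaluating at u = 2 gives f(2) = -19.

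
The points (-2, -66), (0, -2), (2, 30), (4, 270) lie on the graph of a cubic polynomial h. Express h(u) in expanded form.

h(u) = 5u^3 - 4u^2 + 4u - 2

Write h(u) = au^3 + bu^2 + cu + d. Substituting each data point gives a linear system:
  -8a + 4b - 2c + d = -66
  d = -2
  8a + 4b + 2c + d = 30
  64a + 16b + 4c + d = 270
Solving the system yields a = 5, b = -4, c = 4, d = -2.
So h(u) = 5u³ - 4u² + 4u - 2.
Check: h(-2) = -66. ✓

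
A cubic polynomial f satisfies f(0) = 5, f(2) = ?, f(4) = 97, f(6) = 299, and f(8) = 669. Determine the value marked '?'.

The 4 known points determine the degree-3 polynomial uniquely.
Write f(s) = as^3 + bs^2 + cs + d. Substituting each data point gives a linear system:
  d = 5
  64a + 16b + 4c + d = 97
  216a + 36b + 6c + d = 299
  512a + 64b + 8c + d = 669
Solving the system yields a = 1, b = 3, c = -5, d = 5.
So f(s) = s³ + 3s² - 5s + 5.
Then f(2) = 15.

15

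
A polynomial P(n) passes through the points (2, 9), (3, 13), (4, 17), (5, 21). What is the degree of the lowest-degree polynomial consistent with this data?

Forward differences of the values at n = 2, 3, 4, 5:
  P  : 9  13  17  21
  Δ  : 4  4  4
  Δ^2: 0  0
  Δ^3: 0
The first differences are constant (4) and nonzero, while all higher differences vanish, so the minimal degree is 1.

1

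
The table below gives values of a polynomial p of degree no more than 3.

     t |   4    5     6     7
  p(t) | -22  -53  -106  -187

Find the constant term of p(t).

2

Write p(t) = at^3 + bt^2 + ct + d. Substituting each data point gives a linear system:
  64a + 16b + 4c + d = -22
  125a + 25b + 5c + d = -53
  216a + 36b + 6c + d = -106
  343a + 49b + 7c + d = -187
Solving the system yields a = -1, b = 4, c = -6, d = 2.
So p(t) = -t³ + 4t² - 6t + 2.
The constant term is 2.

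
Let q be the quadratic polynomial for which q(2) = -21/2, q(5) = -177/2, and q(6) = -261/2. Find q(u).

Using the Lagrange interpolation formula with nodes 2, 5, 6:
  L_0(u) = (u - 5)(u - 6) / 12
  L_1(u) = (u - 2)(u - 6) / -3
  L_2(u) = (u - 2)(u - 5) / 4
Then q(u) = -21/2·L_0(u) - 177/2·L_1(u) - 261/2·L_2(u).
Expanding and collecting terms gives q(u) = -4u^2 + 2u + 3/2.
Check: q(5) = -177/2. ✓

q(u) = -4u^2 + 2u + 3/2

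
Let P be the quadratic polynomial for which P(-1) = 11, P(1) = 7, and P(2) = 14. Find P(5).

71

Write P(n) = an^2 + bn + c. Substituting each data point gives a linear system:
  a - b + c = 11
  a + b + c = 7
  4a + 2b + c = 14
Solving the system yields a = 3, b = -2, c = 6.
So P(n) = 3n^2 - 2n + 6.
Then P(5) = 71.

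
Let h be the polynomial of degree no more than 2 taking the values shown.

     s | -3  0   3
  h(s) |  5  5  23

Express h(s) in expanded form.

Write h(s) = as^2 + bs + c. Substituting each data point gives a linear system:
  9a - 3b + c = 5
  c = 5
  9a + 3b + c = 23
Solving the system yields a = 1, b = 3, c = 5.
So h(s) = s^2 + 3s + 5.
Check: h(0) = 5. ✓

h(s) = s^2 + 3s + 5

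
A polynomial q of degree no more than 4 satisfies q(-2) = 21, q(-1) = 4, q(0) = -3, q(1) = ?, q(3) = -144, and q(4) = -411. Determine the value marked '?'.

The 5 known points determine the degree-4 polynomial uniquely.
Write q(u) = au^4 + bu^3 + cu^2 + du + e. Substituting each data point gives a linear system:
  16a - 8b + 4c - 2d + e = 21
  a - b + c - d + e = 4
  e = -3
  81a + 27b + 9c + 3d + e = -144
  256a + 64b + 16c + 4d + e = -411
Solving the system yields a = -1, b = -3, c = 3, d = -2, e = -3.
So q(u) = -u^4 - 3u^3 + 3u^2 - 2u - 3.
Then q(1) = -6.

-6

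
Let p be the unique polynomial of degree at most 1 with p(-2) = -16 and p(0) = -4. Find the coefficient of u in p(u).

Write p(u) = au + b. Substituting each data point gives a linear system:
  -2a + b = -16
  b = -4
Solving the system yields a = 6, b = -4.
So p(u) = 6u - 4.
The leading coefficient is 6.

6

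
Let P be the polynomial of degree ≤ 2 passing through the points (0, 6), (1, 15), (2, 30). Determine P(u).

Write P(u) = au^2 + bu + c. Substituting each data point gives a linear system:
  c = 6
  a + b + c = 15
  4a + 2b + c = 30
Solving the system yields a = 3, b = 6, c = 6.
So P(u) = 3u^2 + 6u + 6.
Check: P(1) = 15. ✓

P(u) = 3u^2 + 6u + 6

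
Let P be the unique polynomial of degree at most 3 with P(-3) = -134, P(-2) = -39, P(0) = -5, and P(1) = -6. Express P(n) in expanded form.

Using the Lagrange interpolation formula with nodes -3, -2, 0, 1:
  L_0(n) = (n + 2)n(n - 1) / -12
  L_1(n) = (n + 3)n(n - 1) / 6
  L_2(n) = (n + 3)(n + 2)(n - 1) / -6
  L_3(n) = (n + 3)(n + 2)n / 12
Then P(n) = -134·L_0(n) - 39·L_1(n) - 5·L_2(n) - 6·L_3(n).
Expanding and collecting terms gives P(n) = 5n^3 - n^2 - 5n - 5.
Check: P(1) = -6. ✓

P(n) = 5n^3 - n^2 - 5n - 5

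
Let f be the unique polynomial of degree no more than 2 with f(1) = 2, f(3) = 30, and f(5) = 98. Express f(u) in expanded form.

Using the Lagrange interpolation formula with nodes 1, 3, 5:
  L_0(u) = (u - 3)(u - 5) / 8
  L_1(u) = (u - 1)(u - 5) / -4
  L_2(u) = (u - 1)(u - 3) / 8
Then f(u) = 2·L_0(u) + 30·L_1(u) + 98·L_2(u).
Expanding and collecting terms gives f(u) = 5u^2 - 6u + 3.
Check: f(5) = 98. ✓

f(u) = 5u^2 - 6u + 3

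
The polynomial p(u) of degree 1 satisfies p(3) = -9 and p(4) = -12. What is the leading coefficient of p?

-3

Write p(u) = au + b. Substituting each data point gives a linear system:
  3a + b = -9
  4a + b = -12
Solving the system yields a = -3, b = 0.
So p(u) = -3u.
The leading coefficient is -3.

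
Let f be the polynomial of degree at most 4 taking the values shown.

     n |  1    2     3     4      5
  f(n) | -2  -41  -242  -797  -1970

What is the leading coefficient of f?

Write f(n) = an^4 + bn^3 + cn^2 + dn + e. Substituting each data point gives a linear system:
  a + b + c + d + e = -2
  16a + 8b + 4c + 2d + e = -41
  81a + 27b + 9c + 3d + e = -242
  256a + 64b + 16c + 4d + e = -797
  625a + 125b + 25c + 5d + e = -1970
Solving the system yields a = -3, b = -2, c = 6, d = 2, e = -5.
So f(n) = -3n^4 - 2n^3 + 6n^2 + 2n - 5.
The leading coefficient is -3.

-3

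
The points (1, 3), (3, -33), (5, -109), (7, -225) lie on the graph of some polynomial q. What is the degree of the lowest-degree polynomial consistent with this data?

2

Forward differences of the values at u = 1, 3, 5, 7:
  q  : 3  -33  -109  -225
  Δ  : -36  -76  -116
  Δ^2: -40  -40
  Δ^3: 0
The second differences are constant (-40) and nonzero, while all higher differences vanish, so the minimal degree is 2.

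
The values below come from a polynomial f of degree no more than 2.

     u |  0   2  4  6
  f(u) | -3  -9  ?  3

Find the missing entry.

On equispaced nodes a degree-2 polynomial has vanishing third forward difference, so
  - f(0) + 3·f(2) - 3·f(4) + f(6) = 0.
Substituting the known values and solving for f(4):
  -3·f(4) = 21
  f(4) = -7.

-7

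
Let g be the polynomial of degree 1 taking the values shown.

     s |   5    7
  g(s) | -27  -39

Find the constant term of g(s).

3

Write g(s) = as + b. Substituting each data point gives a linear system:
  5a + b = -27
  7a + b = -39
Solving the system yields a = -6, b = 3.
So g(s) = -6s + 3.
The constant term is 3.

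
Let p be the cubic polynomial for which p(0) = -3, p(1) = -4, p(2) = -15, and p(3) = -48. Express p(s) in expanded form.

p(s) = -2s^3 + s^2 - 3

Write p(s) = as^3 + bs^2 + cs + d. Substituting each data point gives a linear system:
  d = -3
  a + b + c + d = -4
  8a + 4b + 2c + d = -15
  27a + 9b + 3c + d = -48
Solving the system yields a = -2, b = 1, c = 0, d = -3.
So p(s) = -2s³ + s² - 3.
Check: p(1) = -4. ✓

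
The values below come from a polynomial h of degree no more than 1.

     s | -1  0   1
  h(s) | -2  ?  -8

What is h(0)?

On equispaced nodes a degree-1 polynomial has vanishing second forward difference, so
  h(-1) - 2·h(0) + h(1) = 0.
Substituting the known values and solving for h(0):
  -2·h(0) = 10
  h(0) = -5.

-5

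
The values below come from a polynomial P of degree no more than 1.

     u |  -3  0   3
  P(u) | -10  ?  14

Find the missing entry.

2

The 2 known points determine the degree-1 polynomial uniquely.
Write P(u) = au + b. Substituting each data point gives a linear system:
  -3a + b = -10
  3a + b = 14
Solving the system yields a = 4, b = 2.
So P(u) = 4u + 2.
Then P(0) = 2.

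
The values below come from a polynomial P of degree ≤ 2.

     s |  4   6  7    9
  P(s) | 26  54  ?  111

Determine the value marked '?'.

The 3 known points determine the degree-2 polynomial uniquely.
Write P(s) = as^2 + bs + c. Substituting each data point gives a linear system:
  16a + 4b + c = 26
  36a + 6b + c = 54
  81a + 9b + c = 111
Solving the system yields a = 1, b = 4, c = -6.
So P(s) = s^2 + 4s - 6.
Then P(7) = 71.

71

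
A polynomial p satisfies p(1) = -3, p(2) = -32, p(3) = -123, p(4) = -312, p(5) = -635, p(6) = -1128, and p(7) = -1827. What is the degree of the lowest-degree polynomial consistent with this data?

Forward differences of the values at n = 1, 2, 3, 4, 5, 6, 7:
  p  : -3  -32  -123  -312  -635  -1128  -1827
  Δ  : -29  -91  -189  -323  -493  -699
  Δ^2: -62  -98  -134  -170  -206
  Δ^3: -36  -36  -36  -36
  Δ^4: 0  0  0
  Δ^5: 0  0
  Δ^6: 0
The third differences are constant (-36) and nonzero, while all higher differences vanish, so the minimal degree is 3.

3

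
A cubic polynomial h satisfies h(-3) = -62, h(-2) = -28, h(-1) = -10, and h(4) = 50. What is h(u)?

Write h(u) = au^3 + bu^2 + cu + d. Substituting each data point gives a linear system:
  -27a + 9b - 3c + d = -62
  -8a + 4b - 2c + d = -28
  -a + b - c + d = -10
  64a + 16b + 4c + d = 50
Solving the system yields a = 1, b = -2, c = 5, d = -2.
So h(u) = u^3 - 2u^2 + 5u - 2.
Check: h(-2) = -28. ✓

h(u) = u^3 - 2u^2 + 5u - 2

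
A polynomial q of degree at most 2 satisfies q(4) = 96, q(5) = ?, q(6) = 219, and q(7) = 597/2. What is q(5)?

303/2

On equispaced nodes a degree-2 polynomial has vanishing third forward difference, so
  - q(4) + 3·q(5) - 3·q(6) + q(7) = 0.
Substituting the known values and solving for q(5):
  3·q(5) = 909/2
  q(5) = 303/2.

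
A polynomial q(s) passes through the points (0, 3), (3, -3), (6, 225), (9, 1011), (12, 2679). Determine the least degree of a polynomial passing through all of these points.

3

Forward differences of the values at s = 0, 3, 6, 9, 12:
  q  : 3  -3  225  1011  2679
  Δ  : -6  228  786  1668
  Δ^2: 234  558  882
  Δ^3: 324  324
  Δ^4: 0
The third differences are constant (324) and nonzero, while all higher differences vanish, so the minimal degree is 3.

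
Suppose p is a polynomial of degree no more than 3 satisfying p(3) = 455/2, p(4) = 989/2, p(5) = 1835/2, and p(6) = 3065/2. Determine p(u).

p(u) = 6u^3 + 6u^2 + 3u + 5/2

Write p(u) = au^3 + bu^2 + cu + d. Substituting each data point gives a linear system:
  27a + 9b + 3c + d = 455/2
  64a + 16b + 4c + d = 989/2
  125a + 25b + 5c + d = 1835/2
  216a + 36b + 6c + d = 3065/2
Solving the system yields a = 6, b = 6, c = 3, d = 5/2.
So p(u) = 6u³ + 6u² + 3u + 5/2.
Check: p(4) = 989/2. ✓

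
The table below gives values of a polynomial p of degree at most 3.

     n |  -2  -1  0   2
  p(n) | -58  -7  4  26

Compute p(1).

Using the Lagrange interpolation formula with nodes -2, -1, 0, 2:
  L_0(n) = (n + 1)n(n - 2) / -8
  L_1(n) = (n + 2)n(n - 2) / 3
  L_2(n) = (n + 2)(n + 1)(n - 2) / -4
  L_3(n) = (n + 2)(n + 1)n / 24
Then p(n) = -58·L_0(n) - 7·L_1(n) + 4·L_2(n) + 26·L_3(n).
Expanding and collecting terms gives p(n) = 5n^3 - 5n^2 + n + 4.
Evaluating at n = 1: p(1) = 5.

5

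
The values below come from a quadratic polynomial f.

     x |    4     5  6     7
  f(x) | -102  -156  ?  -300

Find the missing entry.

-222

On equispaced nodes a degree-2 polynomial has vanishing third forward difference, so
  - f(4) + 3·f(5) - 3·f(6) + f(7) = 0.
Substituting the known values and solving for f(6):
  -3·f(6) = 666
  f(6) = -222.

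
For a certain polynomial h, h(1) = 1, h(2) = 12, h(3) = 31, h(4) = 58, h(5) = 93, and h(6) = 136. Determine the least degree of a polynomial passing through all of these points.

2

Forward differences of the values at t = 1, 2, 3, 4, 5, 6:
  h  : 1  12  31  58  93  136
  Δ  : 11  19  27  35  43
  Δ^2: 8  8  8  8
  Δ^3: 0  0  0
  Δ^4: 0  0
  Δ^5: 0
The second differences are constant (8) and nonzero, while all higher differences vanish, so the minimal degree is 2.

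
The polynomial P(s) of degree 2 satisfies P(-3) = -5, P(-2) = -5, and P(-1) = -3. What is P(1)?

Write P(s) = as^2 + bs + c. Substituting each data point gives a linear system:
  9a - 3b + c = -5
  4a - 2b + c = -5
  a - b + c = -3
Solving the system yields a = 1, b = 5, c = 1.
So P(s) = s^2 + 5s + 1.
Then P(1) = 7.

7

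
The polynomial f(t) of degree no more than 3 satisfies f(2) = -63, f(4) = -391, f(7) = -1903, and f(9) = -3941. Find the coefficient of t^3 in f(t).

Write f(t) = at^3 + bt^2 + ct + d. Substituting each data point gives a linear system:
  8a + 4b + 2c + d = -63
  64a + 16b + 4c + d = -391
  343a + 49b + 7c + d = -1903
  729a + 81b + 9c + d = -3941
Solving the system yields a = -5, b = -3, c = -6, d = 1.
So f(t) = -5t^3 - 3t^2 - 6t + 1.
The leading coefficient is -5.

-5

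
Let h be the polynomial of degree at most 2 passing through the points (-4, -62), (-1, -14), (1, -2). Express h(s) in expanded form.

h(s) = -2s^2 + 6s - 6

Write h(s) = as^2 + bs + c. Substituting each data point gives a linear system:
  16a - 4b + c = -62
  a - b + c = -14
  a + b + c = -2
Solving the system yields a = -2, b = 6, c = -6.
So h(s) = -2s² + 6s - 6.
Check: h(-4) = -62. ✓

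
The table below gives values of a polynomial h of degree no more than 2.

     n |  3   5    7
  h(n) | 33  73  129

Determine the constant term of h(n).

Write h(n) = an^2 + bn + c. Substituting each data point gives a linear system:
  9a + 3b + c = 33
  25a + 5b + c = 73
  49a + 7b + c = 129
Solving the system yields a = 2, b = 4, c = 3.
So h(n) = 2n^2 + 4n + 3.
The constant term is 3.

3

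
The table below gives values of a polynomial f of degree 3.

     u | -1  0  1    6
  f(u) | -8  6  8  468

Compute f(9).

1752

Write f(u) = au^3 + bu^2 + cu + d. Substituting each data point gives a linear system:
  -a + b - c + d = -8
  d = 6
  a + b + c + d = 8
  216a + 36b + 6c + d = 468
Solving the system yields a = 3, b = -6, c = 5, d = 6.
So f(u) = 3u³ - 6u² + 5u + 6.
Then f(9) = 1752.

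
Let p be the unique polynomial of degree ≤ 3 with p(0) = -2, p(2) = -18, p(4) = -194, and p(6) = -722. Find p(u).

Write p(u) = au^3 + bu^2 + cu + d. Substituting each data point gives a linear system:
  d = -2
  8a + 4b + 2c + d = -18
  64a + 16b + 4c + d = -194
  216a + 36b + 6c + d = -722
Solving the system yields a = -4, b = 4, c = 0, d = -2.
So p(u) = -4u^3 + 4u^2 - 2.
Check: p(0) = -2. ✓

p(u) = -4u^3 + 4u^2 - 2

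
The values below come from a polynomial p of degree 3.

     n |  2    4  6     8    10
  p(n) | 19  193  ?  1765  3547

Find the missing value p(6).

On equispaced nodes a degree-3 polynomial has vanishing fourth forward difference, so
  p(2) - 4·p(4) + 6·p(6) - 4·p(8) + p(10) = 0.
Substituting the known values and solving for p(6):
  6·p(6) = 4266
  p(6) = 711.

711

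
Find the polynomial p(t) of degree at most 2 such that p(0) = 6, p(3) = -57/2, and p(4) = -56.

p(t) = -4t^2 + (1/2)t + 6

Using the Lagrange interpolation formula with nodes 0, 3, 4:
  L_0(t) = (t - 3)(t - 4) / 12
  L_1(t) = t(t - 4) / -3
  L_2(t) = t(t - 3) / 4
Then p(t) = 6·L_0(t) - 57/2·L_1(t) - 56·L_2(t).
Expanding and collecting terms gives p(t) = -4t² + (1/2)t + 6.
Check: p(4) = -56. ✓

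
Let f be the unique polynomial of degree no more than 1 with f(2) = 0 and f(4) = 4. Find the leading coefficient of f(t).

Write f(t) = at + b. Substituting each data point gives a linear system:
  2a + b = 0
  4a + b = 4
Solving the system yields a = 2, b = -4.
So f(t) = 2t - 4.
The leading coefficient is 2.

2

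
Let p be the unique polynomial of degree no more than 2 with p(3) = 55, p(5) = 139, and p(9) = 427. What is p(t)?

p(t) = 5t^2 + 2t + 4

Using the Lagrange interpolation formula with nodes 3, 5, 9:
  L_0(t) = (t - 5)(t - 9) / 12
  L_1(t) = (t - 3)(t - 9) / -8
  L_2(t) = (t - 3)(t - 5) / 24
Then p(t) = 55·L_0(t) + 139·L_1(t) + 427·L_2(t).
Expanding and collecting terms gives p(t) = 5t^2 + 2t + 4.
Check: p(9) = 427. ✓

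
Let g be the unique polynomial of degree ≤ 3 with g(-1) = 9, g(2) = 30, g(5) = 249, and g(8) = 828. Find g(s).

Using the Lagrange interpolation formula with nodes -1, 2, 5, 8:
  L_0(s) = (s - 2)(s - 5)(s - 8) / -162
  L_1(s) = (s + 1)(s - 5)(s - 8) / 54
  L_2(s) = (s + 1)(s - 2)(s - 8) / -54
  L_3(s) = (s + 1)(s - 2)(s - 5) / 162
Then g(s) = 9·L_0(s) + 30·L_1(s) + 249·L_2(s) + 828·L_3(s).
Expanding and collecting terms gives g(s) = s^3 + 5s^2 - s + 4.
Check: g(-1) = 9. ✓

g(s) = s^3 + 5s^2 - s + 4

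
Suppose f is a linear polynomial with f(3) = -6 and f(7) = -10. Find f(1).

-4

Using the Lagrange interpolation formula with nodes 3, 7:
  L_0(x) = (x - 7) / -4
  L_1(x) = (x - 3) / 4
Then f(x) = -6·L_0(x) - 10·L_1(x).
Expanding and collecting terms gives f(x) = -x - 3.
Evaluating at x = 1: f(1) = -4.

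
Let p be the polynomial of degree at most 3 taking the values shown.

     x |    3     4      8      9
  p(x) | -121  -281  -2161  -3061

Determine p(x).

Write p(x) = ax^3 + bx^2 + cx + d. Substituting each data point gives a linear system:
  27a + 9b + 3c + d = -121
  64a + 16b + 4c + d = -281
  512a + 64b + 8c + d = -2161
  729a + 81b + 9c + d = -3061
Solving the system yields a = -4, b = -2, c = 2, d = -1.
So p(x) = -4x³ - 2x² + 2x - 1.
Check: p(8) = -2161. ✓

p(x) = -4x^3 - 2x^2 + 2x - 1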